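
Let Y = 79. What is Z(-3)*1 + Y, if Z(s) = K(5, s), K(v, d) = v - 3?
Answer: 81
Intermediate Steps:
K(v, d) = -3 + v
Z(s) = 2 (Z(s) = -3 + 5 = 2)
Z(-3)*1 + Y = 2*1 + 79 = 2 + 79 = 81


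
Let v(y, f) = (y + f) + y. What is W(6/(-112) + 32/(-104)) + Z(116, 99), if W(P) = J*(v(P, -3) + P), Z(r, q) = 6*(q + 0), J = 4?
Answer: 105135/182 ≈ 577.67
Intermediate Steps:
Z(r, q) = 6*q
v(y, f) = f + 2*y (v(y, f) = (f + y) + y = f + 2*y)
W(P) = -12 + 12*P (W(P) = 4*((-3 + 2*P) + P) = 4*(-3 + 3*P) = -12 + 12*P)
W(6/(-112) + 32/(-104)) + Z(116, 99) = (-12 + 12*(6/(-112) + 32/(-104))) + 6*99 = (-12 + 12*(6*(-1/112) + 32*(-1/104))) + 594 = (-12 + 12*(-3/56 - 4/13)) + 594 = (-12 + 12*(-263/728)) + 594 = (-12 - 789/182) + 594 = -2973/182 + 594 = 105135/182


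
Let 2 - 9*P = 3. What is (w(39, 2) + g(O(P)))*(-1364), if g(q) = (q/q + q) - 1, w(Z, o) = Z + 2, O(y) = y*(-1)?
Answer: -504680/9 ≈ -56076.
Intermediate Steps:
P = -1/9 (P = 2/9 - 1/9*3 = 2/9 - 1/3 = -1/9 ≈ -0.11111)
O(y) = -y
w(Z, o) = 2 + Z
g(q) = q (g(q) = (1 + q) - 1 = q)
(w(39, 2) + g(O(P)))*(-1364) = ((2 + 39) - 1*(-1/9))*(-1364) = (41 + 1/9)*(-1364) = (370/9)*(-1364) = -504680/9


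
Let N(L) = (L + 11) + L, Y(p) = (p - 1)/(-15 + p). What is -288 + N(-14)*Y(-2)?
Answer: -291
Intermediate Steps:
Y(p) = (-1 + p)/(-15 + p)
N(L) = 11 + 2*L (N(L) = (11 + L) + L = 11 + 2*L)
-288 + N(-14)*Y(-2) = -288 + (11 + 2*(-14))*((-1 - 2)/(-15 - 2)) = -288 + (11 - 28)*(-3/(-17)) = -288 - (-1)*(-3) = -288 - 17*3/17 = -288 - 3 = -291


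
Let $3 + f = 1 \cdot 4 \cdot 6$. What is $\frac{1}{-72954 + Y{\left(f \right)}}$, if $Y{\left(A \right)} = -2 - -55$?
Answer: $- \frac{1}{72901} \approx -1.3717 \cdot 10^{-5}$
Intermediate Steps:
$f = 21$ ($f = -3 + 1 \cdot 4 \cdot 6 = -3 + 4 \cdot 6 = -3 + 24 = 21$)
$Y{\left(A \right)} = 53$ ($Y{\left(A \right)} = -2 + 55 = 53$)
$\frac{1}{-72954 + Y{\left(f \right)}} = \frac{1}{-72954 + 53} = \frac{1}{-72901} = - \frac{1}{72901}$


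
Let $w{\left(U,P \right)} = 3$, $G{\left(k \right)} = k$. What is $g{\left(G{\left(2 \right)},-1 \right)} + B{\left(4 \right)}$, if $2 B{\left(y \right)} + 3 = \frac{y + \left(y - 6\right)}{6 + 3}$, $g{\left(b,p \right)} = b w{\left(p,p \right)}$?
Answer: $\frac{83}{18} \approx 4.6111$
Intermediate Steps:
$g{\left(b,p \right)} = 3 b$ ($g{\left(b,p \right)} = b 3 = 3 b$)
$B{\left(y \right)} = - \frac{11}{6} + \frac{y}{9}$ ($B{\left(y \right)} = - \frac{3}{2} + \frac{\left(y + \left(y - 6\right)\right) \frac{1}{6 + 3}}{2} = - \frac{3}{2} + \frac{\left(y + \left(-6 + y\right)\right) \frac{1}{9}}{2} = - \frac{3}{2} + \frac{\left(-6 + 2 y\right) \frac{1}{9}}{2} = - \frac{3}{2} + \frac{- \frac{2}{3} + \frac{2 y}{9}}{2} = - \frac{3}{2} + \left(- \frac{1}{3} + \frac{y}{9}\right) = - \frac{11}{6} + \frac{y}{9}$)
$g{\left(G{\left(2 \right)},-1 \right)} + B{\left(4 \right)} = 3 \cdot 2 + \left(- \frac{11}{6} + \frac{1}{9} \cdot 4\right) = 6 + \left(- \frac{11}{6} + \frac{4}{9}\right) = 6 - \frac{25}{18} = \frac{83}{18}$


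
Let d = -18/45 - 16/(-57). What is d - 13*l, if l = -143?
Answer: 529781/285 ≈ 1858.9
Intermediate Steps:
d = -34/285 (d = -18*1/45 - 16*(-1/57) = -⅖ + 16/57 = -34/285 ≈ -0.11930)
d - 13*l = -34/285 - 13*(-143) = -34/285 + 1859 = 529781/285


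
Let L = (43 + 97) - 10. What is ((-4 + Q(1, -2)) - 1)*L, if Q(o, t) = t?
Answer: -910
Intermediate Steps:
L = 130 (L = 140 - 10 = 130)
((-4 + Q(1, -2)) - 1)*L = ((-4 - 2) - 1)*130 = (-6 - 1)*130 = -7*130 = -910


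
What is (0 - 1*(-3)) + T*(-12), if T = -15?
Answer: 183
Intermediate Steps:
(0 - 1*(-3)) + T*(-12) = (0 - 1*(-3)) - 15*(-12) = (0 + 3) + 180 = 3 + 180 = 183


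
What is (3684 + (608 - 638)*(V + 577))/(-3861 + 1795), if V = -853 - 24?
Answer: -6342/1033 ≈ -6.1394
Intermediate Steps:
V = -877
(3684 + (608 - 638)*(V + 577))/(-3861 + 1795) = (3684 + (608 - 638)*(-877 + 577))/(-3861 + 1795) = (3684 - 30*(-300))/(-2066) = (3684 + 9000)*(-1/2066) = 12684*(-1/2066) = -6342/1033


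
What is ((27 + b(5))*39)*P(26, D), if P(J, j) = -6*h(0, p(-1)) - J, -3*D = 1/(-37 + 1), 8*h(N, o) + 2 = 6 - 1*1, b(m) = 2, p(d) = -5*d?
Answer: -127803/4 ≈ -31951.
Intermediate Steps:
h(N, o) = 3/8 (h(N, o) = -¼ + (6 - 1*1)/8 = -¼ + (6 - 1)/8 = -¼ + (⅛)*5 = -¼ + 5/8 = 3/8)
D = 1/108 (D = -1/(3*(-37 + 1)) = -⅓/(-36) = -⅓*(-1/36) = 1/108 ≈ 0.0092593)
P(J, j) = -9/4 - J (P(J, j) = -6*3/8 - J = -9/4 - J)
((27 + b(5))*39)*P(26, D) = ((27 + 2)*39)*(-9/4 - 1*26) = (29*39)*(-9/4 - 26) = 1131*(-113/4) = -127803/4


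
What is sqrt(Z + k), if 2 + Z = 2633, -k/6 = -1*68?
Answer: sqrt(3039) ≈ 55.127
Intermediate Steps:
k = 408 (k = -(-6)*68 = -6*(-68) = 408)
Z = 2631 (Z = -2 + 2633 = 2631)
sqrt(Z + k) = sqrt(2631 + 408) = sqrt(3039)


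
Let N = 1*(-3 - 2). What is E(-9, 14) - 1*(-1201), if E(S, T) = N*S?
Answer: 1246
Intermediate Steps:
N = -5 (N = 1*(-5) = -5)
E(S, T) = -5*S
E(-9, 14) - 1*(-1201) = -5*(-9) - 1*(-1201) = 45 + 1201 = 1246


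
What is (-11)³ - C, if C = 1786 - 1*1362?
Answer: -1755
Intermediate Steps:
C = 424 (C = 1786 - 1362 = 424)
(-11)³ - C = (-11)³ - 1*424 = -1331 - 424 = -1755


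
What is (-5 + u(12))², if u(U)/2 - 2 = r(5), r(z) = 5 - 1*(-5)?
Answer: 361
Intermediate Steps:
r(z) = 10 (r(z) = 5 + 5 = 10)
u(U) = 24 (u(U) = 4 + 2*10 = 4 + 20 = 24)
(-5 + u(12))² = (-5 + 24)² = 19² = 361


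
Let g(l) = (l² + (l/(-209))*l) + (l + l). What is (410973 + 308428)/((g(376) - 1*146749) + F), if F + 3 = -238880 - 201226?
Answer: -150354809/93089946 ≈ -1.6152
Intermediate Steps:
F = -440109 (F = -3 + (-238880 - 201226) = -3 - 440106 = -440109)
g(l) = 2*l + 208*l²/209 (g(l) = (l² + (l*(-1/209))*l) + 2*l = (l² + (-l/209)*l) + 2*l = (l² - l²/209) + 2*l = 208*l²/209 + 2*l = 2*l + 208*l²/209)
(410973 + 308428)/((g(376) - 1*146749) + F) = (410973 + 308428)/(((2/209)*376*(209 + 104*376) - 1*146749) - 440109) = 719401/(((2/209)*376*(209 + 39104) - 146749) - 440109) = 719401/(((2/209)*376*39313 - 146749) - 440109) = 719401/((29563376/209 - 146749) - 440109) = 719401/(-1107165/209 - 440109) = 719401/(-93089946/209) = 719401*(-209/93089946) = -150354809/93089946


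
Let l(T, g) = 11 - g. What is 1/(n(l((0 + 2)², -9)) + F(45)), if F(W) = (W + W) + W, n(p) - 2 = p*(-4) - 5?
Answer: 1/52 ≈ 0.019231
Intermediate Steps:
n(p) = -3 - 4*p (n(p) = 2 + (p*(-4) - 5) = 2 + (-4*p - 5) = 2 + (-5 - 4*p) = -3 - 4*p)
F(W) = 3*W (F(W) = 2*W + W = 3*W)
1/(n(l((0 + 2)², -9)) + F(45)) = 1/((-3 - 4*(11 - 1*(-9))) + 3*45) = 1/((-3 - 4*(11 + 9)) + 135) = 1/((-3 - 4*20) + 135) = 1/((-3 - 80) + 135) = 1/(-83 + 135) = 1/52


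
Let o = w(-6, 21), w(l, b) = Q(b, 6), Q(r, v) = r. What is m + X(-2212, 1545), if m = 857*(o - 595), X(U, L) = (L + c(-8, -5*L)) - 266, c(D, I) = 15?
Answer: -490624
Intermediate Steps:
w(l, b) = b
o = 21
X(U, L) = -251 + L (X(U, L) = (L + 15) - 266 = (15 + L) - 266 = -251 + L)
m = -491918 (m = 857*(21 - 595) = 857*(-574) = -491918)
m + X(-2212, 1545) = -491918 + (-251 + 1545) = -491918 + 1294 = -490624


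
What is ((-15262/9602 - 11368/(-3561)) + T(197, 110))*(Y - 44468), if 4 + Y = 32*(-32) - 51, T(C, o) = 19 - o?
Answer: 69612444025478/17096361 ≈ 4.0718e+6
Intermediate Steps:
Y = -1079 (Y = -4 + (32*(-32) - 51) = -4 + (-1024 - 51) = -4 - 1075 = -1079)
((-15262/9602 - 11368/(-3561)) + T(197, 110))*(Y - 44468) = ((-15262/9602 - 11368/(-3561)) + (19 - 1*110))*(-1079 - 44468) = ((-15262*1/9602 - 11368*(-1/3561)) + (19 - 110))*(-45547) = ((-7631/4801 + 11368/3561) - 91)*(-45547) = (27403777/17096361 - 91)*(-45547) = -1528365074/17096361*(-45547) = 69612444025478/17096361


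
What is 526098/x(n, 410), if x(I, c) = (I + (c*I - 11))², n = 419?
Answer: 263049/14826075602 ≈ 1.7742e-5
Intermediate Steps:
x(I, c) = (-11 + I + I*c)² (x(I, c) = (I + (I*c - 11))² = (I + (-11 + I*c))² = (-11 + I + I*c)²)
526098/x(n, 410) = 526098/((-11 + 419 + 419*410)²) = 526098/((-11 + 419 + 171790)²) = 526098/(172198²) = 526098/29652151204 = 526098*(1/29652151204) = 263049/14826075602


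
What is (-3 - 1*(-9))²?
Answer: 36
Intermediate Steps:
(-3 - 1*(-9))² = (-3 + 9)² = 6² = 36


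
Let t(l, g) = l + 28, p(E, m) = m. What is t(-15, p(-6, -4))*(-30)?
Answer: -390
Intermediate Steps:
t(l, g) = 28 + l
t(-15, p(-6, -4))*(-30) = (28 - 15)*(-30) = 13*(-30) = -390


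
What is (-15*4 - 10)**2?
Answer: 4900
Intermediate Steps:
(-15*4 - 10)**2 = (-60 - 10)**2 = (-70)**2 = 4900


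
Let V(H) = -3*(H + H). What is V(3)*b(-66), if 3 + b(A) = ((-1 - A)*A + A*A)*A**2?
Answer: -5174874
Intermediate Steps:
V(H) = -6*H
b(A) = -3 + A**2*(A**2 + A*(-1 - A)) (b(A) = -3 + ((-1 - A)*A + A*A)*A**2 = -3 + (A*(-1 - A) + A**2)*A**2 = -3 + (A**2 + A*(-1 - A))*A**2 = -3 + A**2*(A**2 + A*(-1 - A)))
V(3)*b(-66) = (-6*3)*(-3 - 1*(-66)**3) = -18*(-3 - 1*(-287496)) = -18*(-3 + 287496) = -18*287493 = -5174874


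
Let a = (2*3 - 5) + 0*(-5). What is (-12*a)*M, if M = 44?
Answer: -528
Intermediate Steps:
a = 1 (a = (6 - 5) + 0 = 1 + 0 = 1)
(-12*a)*M = -12*1*44 = -12*44 = -528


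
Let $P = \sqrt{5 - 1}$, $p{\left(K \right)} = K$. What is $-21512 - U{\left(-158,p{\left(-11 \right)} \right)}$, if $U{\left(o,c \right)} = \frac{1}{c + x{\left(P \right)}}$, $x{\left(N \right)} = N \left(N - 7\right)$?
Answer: $- \frac{451751}{21} \approx -21512.0$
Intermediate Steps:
$P = 2$ ($P = \sqrt{4} = 2$)
$x{\left(N \right)} = N \left(-7 + N\right)$
$U{\left(o,c \right)} = \frac{1}{-10 + c}$ ($U{\left(o,c \right)} = \frac{1}{c + 2 \left(-7 + 2\right)} = \frac{1}{c + 2 \left(-5\right)} = \frac{1}{c - 10} = \frac{1}{-10 + c}$)
$-21512 - U{\left(-158,p{\left(-11 \right)} \right)} = -21512 - \frac{1}{-10 - 11} = -21512 - \frac{1}{-21} = -21512 - - \frac{1}{21} = -21512 + \frac{1}{21} = - \frac{451751}{21}$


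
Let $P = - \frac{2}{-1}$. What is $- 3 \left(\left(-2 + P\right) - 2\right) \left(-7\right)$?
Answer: $-42$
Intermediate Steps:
$P = 2$ ($P = \left(-2\right) \left(-1\right) = 2$)
$- 3 \left(\left(-2 + P\right) - 2\right) \left(-7\right) = - 3 \left(\left(-2 + 2\right) - 2\right) \left(-7\right) = - 3 \left(0 - 2\right) \left(-7\right) = \left(-3\right) \left(-2\right) \left(-7\right) = 6 \left(-7\right) = -42$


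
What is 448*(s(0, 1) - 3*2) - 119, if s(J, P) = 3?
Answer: -1463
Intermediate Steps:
448*(s(0, 1) - 3*2) - 119 = 448*(3 - 3*2) - 119 = 448*(3 - 6) - 119 = 448*(-3) - 119 = -1344 - 119 = -1463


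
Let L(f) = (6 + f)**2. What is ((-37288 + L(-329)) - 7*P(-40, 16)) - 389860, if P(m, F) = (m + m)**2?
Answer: -367619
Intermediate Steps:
P(m, F) = 4*m**2 (P(m, F) = (2*m)**2 = 4*m**2)
((-37288 + L(-329)) - 7*P(-40, 16)) - 389860 = ((-37288 + (6 - 329)**2) - 28*(-40)**2) - 389860 = ((-37288 + (-323)**2) - 28*1600) - 389860 = ((-37288 + 104329) - 7*6400) - 389860 = (67041 - 44800) - 389860 = 22241 - 389860 = -367619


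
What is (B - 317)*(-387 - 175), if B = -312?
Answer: 353498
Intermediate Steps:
(B - 317)*(-387 - 175) = (-312 - 317)*(-387 - 175) = -629*(-562) = 353498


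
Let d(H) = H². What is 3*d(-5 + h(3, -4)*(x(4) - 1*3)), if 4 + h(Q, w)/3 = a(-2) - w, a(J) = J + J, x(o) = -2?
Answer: 9075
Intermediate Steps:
a(J) = 2*J
h(Q, w) = -24 - 3*w (h(Q, w) = -12 + 3*(2*(-2) - w) = -12 + 3*(-4 - w) = -12 + (-12 - 3*w) = -24 - 3*w)
3*d(-5 + h(3, -4)*(x(4) - 1*3)) = 3*(-5 + (-24 - 3*(-4))*(-2 - 1*3))² = 3*(-5 + (-24 + 12)*(-2 - 3))² = 3*(-5 - 12*(-5))² = 3*(-5 + 60)² = 3*55² = 3*3025 = 9075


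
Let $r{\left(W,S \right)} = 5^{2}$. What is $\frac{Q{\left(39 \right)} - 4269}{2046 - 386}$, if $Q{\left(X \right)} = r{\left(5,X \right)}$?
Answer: $- \frac{1061}{415} \approx -2.5566$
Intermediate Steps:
$r{\left(W,S \right)} = 25$
$Q{\left(X \right)} = 25$
$\frac{Q{\left(39 \right)} - 4269}{2046 - 386} = \frac{25 - 4269}{2046 - 386} = - \frac{4244}{1660} = \left(-4244\right) \frac{1}{1660} = - \frac{1061}{415}$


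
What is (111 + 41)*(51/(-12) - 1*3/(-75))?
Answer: -15998/25 ≈ -639.92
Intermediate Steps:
(111 + 41)*(51/(-12) - 1*3/(-75)) = 152*(51*(-1/12) - 3*(-1/75)) = 152*(-17/4 + 1/25) = 152*(-421/100) = -15998/25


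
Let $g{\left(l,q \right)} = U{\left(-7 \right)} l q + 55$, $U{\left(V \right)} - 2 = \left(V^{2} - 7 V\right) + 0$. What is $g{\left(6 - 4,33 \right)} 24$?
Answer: $159720$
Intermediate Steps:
$U{\left(V \right)} = 2 + V^{2} - 7 V$ ($U{\left(V \right)} = 2 + \left(\left(V^{2} - 7 V\right) + 0\right) = 2 + \left(V^{2} - 7 V\right) = 2 + V^{2} - 7 V$)
$g{\left(l,q \right)} = 55 + 100 l q$ ($g{\left(l,q \right)} = \left(2 + \left(-7\right)^{2} - -49\right) l q + 55 = \left(2 + 49 + 49\right) l q + 55 = 100 l q + 55 = 55 + 100 l q$)
$g{\left(6 - 4,33 \right)} 24 = \left(55 + 100 \left(6 - 4\right) 33\right) 24 = \left(55 + 100 \cdot 2 \cdot 33\right) 24 = \left(55 + 6600\right) 24 = 6655 \cdot 24 = 159720$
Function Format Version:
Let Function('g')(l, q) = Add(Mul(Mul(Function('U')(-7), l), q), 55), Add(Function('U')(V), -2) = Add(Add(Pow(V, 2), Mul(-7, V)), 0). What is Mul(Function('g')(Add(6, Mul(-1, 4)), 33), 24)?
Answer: 159720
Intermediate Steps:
Function('U')(V) = Add(2, Pow(V, 2), Mul(-7, V)) (Function('U')(V) = Add(2, Add(Add(Pow(V, 2), Mul(-7, V)), 0)) = Add(2, Add(Pow(V, 2), Mul(-7, V))) = Add(2, Pow(V, 2), Mul(-7, V)))
Function('g')(l, q) = Add(55, Mul(100, l, q)) (Function('g')(l, q) = Add(Mul(Mul(Add(2, Pow(-7, 2), Mul(-7, -7)), l), q), 55) = Add(Mul(Mul(Add(2, 49, 49), l), q), 55) = Add(Mul(Mul(100, l), q), 55) = Add(Mul(100, l, q), 55) = Add(55, Mul(100, l, q)))
Mul(Function('g')(Add(6, Mul(-1, 4)), 33), 24) = Mul(Add(55, Mul(100, Add(6, Mul(-1, 4)), 33)), 24) = Mul(Add(55, Mul(100, Add(6, -4), 33)), 24) = Mul(Add(55, Mul(100, 2, 33)), 24) = Mul(Add(55, 6600), 24) = Mul(6655, 24) = 159720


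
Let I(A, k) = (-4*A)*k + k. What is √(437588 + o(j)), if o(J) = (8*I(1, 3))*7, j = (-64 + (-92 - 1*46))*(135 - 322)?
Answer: 2*√109271 ≈ 661.12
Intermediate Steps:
j = 37774 (j = (-64 + (-92 - 46))*(-187) = (-64 - 138)*(-187) = -202*(-187) = 37774)
I(A, k) = k - 4*A*k (I(A, k) = -4*A*k + k = k - 4*A*k)
o(J) = -504 (o(J) = (8*(3*(1 - 4*1)))*7 = (8*(3*(1 - 4)))*7 = (8*(3*(-3)))*7 = (8*(-9))*7 = -72*7 = -504)
√(437588 + o(j)) = √(437588 - 504) = √437084 = 2*√109271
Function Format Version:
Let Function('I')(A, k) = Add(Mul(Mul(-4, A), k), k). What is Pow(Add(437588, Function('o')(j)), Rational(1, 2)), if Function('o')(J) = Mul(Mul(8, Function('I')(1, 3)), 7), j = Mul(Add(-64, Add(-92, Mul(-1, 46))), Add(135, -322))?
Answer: Mul(2, Pow(109271, Rational(1, 2))) ≈ 661.12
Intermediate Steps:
j = 37774 (j = Mul(Add(-64, Add(-92, -46)), -187) = Mul(Add(-64, -138), -187) = Mul(-202, -187) = 37774)
Function('I')(A, k) = Add(k, Mul(-4, A, k)) (Function('I')(A, k) = Add(Mul(-4, A, k), k) = Add(k, Mul(-4, A, k)))
Function('o')(J) = -504 (Function('o')(J) = Mul(Mul(8, Mul(3, Add(1, Mul(-4, 1)))), 7) = Mul(Mul(8, Mul(3, Add(1, -4))), 7) = Mul(Mul(8, Mul(3, -3)), 7) = Mul(Mul(8, -9), 7) = Mul(-72, 7) = -504)
Pow(Add(437588, Function('o')(j)), Rational(1, 2)) = Pow(Add(437588, -504), Rational(1, 2)) = Pow(437084, Rational(1, 2)) = Mul(2, Pow(109271, Rational(1, 2)))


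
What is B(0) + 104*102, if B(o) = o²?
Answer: 10608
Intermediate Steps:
B(0) + 104*102 = 0² + 104*102 = 0 + 10608 = 10608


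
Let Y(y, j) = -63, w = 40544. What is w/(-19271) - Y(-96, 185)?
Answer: 167647/2753 ≈ 60.896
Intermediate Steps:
w/(-19271) - Y(-96, 185) = 40544/(-19271) - 1*(-63) = 40544*(-1/19271) + 63 = -5792/2753 + 63 = 167647/2753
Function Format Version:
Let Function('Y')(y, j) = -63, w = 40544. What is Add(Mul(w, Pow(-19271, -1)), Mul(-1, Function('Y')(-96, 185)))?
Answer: Rational(167647, 2753) ≈ 60.896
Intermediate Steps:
Add(Mul(w, Pow(-19271, -1)), Mul(-1, Function('Y')(-96, 185))) = Add(Mul(40544, Pow(-19271, -1)), Mul(-1, -63)) = Add(Mul(40544, Rational(-1, 19271)), 63) = Add(Rational(-5792, 2753), 63) = Rational(167647, 2753)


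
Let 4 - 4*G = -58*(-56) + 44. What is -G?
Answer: 822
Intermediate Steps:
G = -822 (G = 1 - (-58*(-56) + 44)/4 = 1 - (3248 + 44)/4 = 1 - 1/4*3292 = 1 - 823 = -822)
-G = -1*(-822) = 822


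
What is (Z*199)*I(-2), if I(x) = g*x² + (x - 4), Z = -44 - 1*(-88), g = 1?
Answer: -17512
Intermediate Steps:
Z = 44 (Z = -44 + 88 = 44)
I(x) = -4 + x + x² (I(x) = 1*x² + (x - 4) = x² + (-4 + x) = -4 + x + x²)
(Z*199)*I(-2) = (44*199)*(-4 - 2 + (-2)²) = 8756*(-4 - 2 + 4) = 8756*(-2) = -17512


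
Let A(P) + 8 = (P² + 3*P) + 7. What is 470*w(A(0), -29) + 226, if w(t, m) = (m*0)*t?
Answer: 226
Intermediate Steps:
A(P) = -1 + P² + 3*P (A(P) = -8 + ((P² + 3*P) + 7) = -8 + (7 + P² + 3*P) = -1 + P² + 3*P)
w(t, m) = 0 (w(t, m) = 0*t = 0)
470*w(A(0), -29) + 226 = 470*0 + 226 = 0 + 226 = 226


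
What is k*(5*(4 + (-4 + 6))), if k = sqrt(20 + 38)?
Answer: 30*sqrt(58) ≈ 228.47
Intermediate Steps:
k = sqrt(58) ≈ 7.6158
k*(5*(4 + (-4 + 6))) = sqrt(58)*(5*(4 + (-4 + 6))) = sqrt(58)*(5*(4 + 2)) = sqrt(58)*(5*6) = sqrt(58)*30 = 30*sqrt(58)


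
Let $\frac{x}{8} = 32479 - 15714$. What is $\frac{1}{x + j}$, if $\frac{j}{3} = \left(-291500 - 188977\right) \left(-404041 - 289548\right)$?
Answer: $\frac{1}{999760819979} \approx 1.0002 \cdot 10^{-12}$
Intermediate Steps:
$x = 134120$ ($x = 8 \left(32479 - 15714\right) = 8 \cdot 16765 = 134120$)
$j = 999760685859$ ($j = 3 \left(-291500 - 188977\right) \left(-404041 - 289548\right) = 3 \left(\left(-480477\right) \left(-693589\right)\right) = 3 \cdot 333253561953 = 999760685859$)
$\frac{1}{x + j} = \frac{1}{134120 + 999760685859} = \frac{1}{999760819979}$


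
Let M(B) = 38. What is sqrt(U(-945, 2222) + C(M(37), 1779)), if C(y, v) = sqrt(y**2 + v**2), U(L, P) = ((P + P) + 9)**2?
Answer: sqrt(19829209 + sqrt(3166285)) ≈ 4453.2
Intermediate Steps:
U(L, P) = (9 + 2*P)**2 (U(L, P) = (2*P + 9)**2 = (9 + 2*P)**2)
C(y, v) = sqrt(v**2 + y**2)
sqrt(U(-945, 2222) + C(M(37), 1779)) = sqrt((9 + 2*2222)**2 + sqrt(1779**2 + 38**2)) = sqrt((9 + 4444)**2 + sqrt(3164841 + 1444)) = sqrt(4453**2 + sqrt(3166285)) = sqrt(19829209 + sqrt(3166285))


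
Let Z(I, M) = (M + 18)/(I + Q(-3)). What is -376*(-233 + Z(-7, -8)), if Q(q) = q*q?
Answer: 85728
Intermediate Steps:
Q(q) = q²
Z(I, M) = (18 + M)/(9 + I) (Z(I, M) = (M + 18)/(I + (-3)²) = (18 + M)/(I + 9) = (18 + M)/(9 + I))
-376*(-233 + Z(-7, -8)) = -376*(-233 + (18 - 8)/(9 - 7)) = -376*(-233 + 10/2) = -376*(-233 + (½)*10) = -376*(-233 + 5) = -376*(-228) = 85728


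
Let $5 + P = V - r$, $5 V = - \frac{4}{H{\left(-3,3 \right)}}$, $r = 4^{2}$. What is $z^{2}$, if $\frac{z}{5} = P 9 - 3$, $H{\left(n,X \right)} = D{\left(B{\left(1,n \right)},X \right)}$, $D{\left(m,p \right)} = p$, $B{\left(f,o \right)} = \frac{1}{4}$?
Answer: $944784$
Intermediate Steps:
$r = 16$
$B{\left(f,o \right)} = \frac{1}{4}$
$H{\left(n,X \right)} = X$
$V = - \frac{4}{15}$ ($V = \frac{\left(-4\right) \frac{1}{3}}{5} = \frac{1}{5} \left(- \frac{4}{3}\right) = - \frac{4}{15} \approx -0.26667$)
$P = - \frac{319}{15}$ ($P = -5 - \frac{244}{15} = - \frac{319}{15} \approx -21.267$)
$z = -972$ ($z = 5 \left(\left(- \frac{319}{15}\right) 9 - 3\right) = 5 \left(- \frac{957}{5} - 3\right) = 5 \left(- \frac{972}{5}\right) = -972$)
$z^{2} = \left(-972\right)^{2} = 944784$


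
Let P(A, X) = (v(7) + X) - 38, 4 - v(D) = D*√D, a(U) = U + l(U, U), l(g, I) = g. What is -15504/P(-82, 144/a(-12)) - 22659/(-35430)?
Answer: 2444527907/4948390 - 36176*√7/419 ≈ 265.57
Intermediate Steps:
a(U) = 2*U (a(U) = U + U = 2*U)
v(D) = 4 - D^(3/2) (v(D) = 4 - D*√D = 4 - D^(3/2))
P(A, X) = -34 + X - 7*√7 (P(A, X) = ((4 - 7^(3/2)) + X) - 38 = ((4 - 7*√7) + X) - 38 = (4 + X - 7*√7) - 38 = -34 + X - 7*√7)
-15504/P(-82, 144/a(-12)) - 22659/(-35430) = -15504/(-34 + 144/((2*(-12))) - 7*√7) - 22659/(-35430) = -15504/(-34 + 144/(-24) - 7*√7) - 22659*(-1/35430) = -15504/(-34 + 144*(-1/24) - 7*√7) + 7553/11810 = -15504/(-34 - 6 - 7*√7) + 7553/11810 = -15504/(-40 - 7*√7) + 7553/11810 = 7553/11810 - 15504/(-40 - 7*√7)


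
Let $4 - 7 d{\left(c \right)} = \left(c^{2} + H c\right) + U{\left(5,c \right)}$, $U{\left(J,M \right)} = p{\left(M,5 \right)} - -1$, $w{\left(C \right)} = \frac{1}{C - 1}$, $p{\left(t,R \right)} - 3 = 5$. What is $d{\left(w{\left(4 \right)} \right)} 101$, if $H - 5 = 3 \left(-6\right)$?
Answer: $- \frac{101}{9} \approx -11.222$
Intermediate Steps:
$p{\left(t,R \right)} = 8$ ($p{\left(t,R \right)} = 3 + 5 = 8$)
$H = -13$ ($H = 5 + 3 \left(-6\right) = 5 - 18 = -13$)
$w{\left(C \right)} = \frac{1}{-1 + C}$
$U{\left(J,M \right)} = 9$ ($U{\left(J,M \right)} = 8 - -1 = 8 + 1 = 9$)
$d{\left(c \right)} = - \frac{5}{7} - \frac{c^{2}}{7} + \frac{13 c}{7}$ ($d{\left(c \right)} = \frac{4}{7} - \frac{\left(c^{2} - 13 c\right) + 9}{7} = \frac{4}{7} - \frac{9 + c^{2} - 13 c}{7} = \frac{4}{7} - \left(\frac{9}{7} - \frac{13 c}{7} + \frac{c^{2}}{7}\right) = - \frac{5}{7} - \frac{c^{2}}{7} + \frac{13 c}{7}$)
$d{\left(w{\left(4 \right)} \right)} 101 = \left(- \frac{5}{7} - \frac{\left(\frac{1}{-1 + 4}\right)^{2}}{7} + \frac{13}{7 \left(-1 + 4\right)}\right) 101 = \left(- \frac{5}{7} - \frac{\left(\frac{1}{3}\right)^{2}}{7} + \frac{13}{7 \cdot 3}\right) 101 = \left(- \frac{5}{7} - \frac{1}{7 \cdot 9} + \frac{13}{7} \cdot \frac{1}{3}\right) 101 = \left(- \frac{5}{7} - \frac{1}{63} + \frac{13}{21}\right) 101 = \left(- \frac{1}{9}\right) 101 = - \frac{101}{9}$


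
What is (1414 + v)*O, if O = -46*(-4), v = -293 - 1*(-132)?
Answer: 230552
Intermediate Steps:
v = -161 (v = -293 + 132 = -161)
O = 184
(1414 + v)*O = (1414 - 161)*184 = 1253*184 = 230552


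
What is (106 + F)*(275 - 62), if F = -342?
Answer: -50268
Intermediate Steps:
(106 + F)*(275 - 62) = (106 - 342)*(275 - 62) = -236*213 = -50268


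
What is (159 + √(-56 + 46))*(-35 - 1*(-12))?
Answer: -3657 - 23*I*√10 ≈ -3657.0 - 72.732*I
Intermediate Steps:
(159 + √(-56 + 46))*(-35 - 1*(-12)) = (159 + √(-10))*(-35 + 12) = (159 + I*√10)*(-23) = -3657 - 23*I*√10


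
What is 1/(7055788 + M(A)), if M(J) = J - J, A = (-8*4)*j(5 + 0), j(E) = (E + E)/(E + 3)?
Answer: 1/7055788 ≈ 1.4173e-7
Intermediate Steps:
j(E) = 2*E/(3 + E) (j(E) = (2*E)/(3 + E) = 2*E/(3 + E))
A = -40 (A = (-8*4)*(2*(5 + 0)/(3 + (5 + 0))) = -64*5/(3 + 5) = -64*5/8 = -32*5/4 = -40)
M(J) = 0
1/(7055788 + M(A)) = 1/(7055788 + 0) = 1/7055788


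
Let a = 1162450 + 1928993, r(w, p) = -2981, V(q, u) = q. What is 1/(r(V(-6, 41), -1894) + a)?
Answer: 1/3088462 ≈ 3.2379e-7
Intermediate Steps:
a = 3091443
1/(r(V(-6, 41), -1894) + a) = 1/(-2981 + 3091443) = 1/3088462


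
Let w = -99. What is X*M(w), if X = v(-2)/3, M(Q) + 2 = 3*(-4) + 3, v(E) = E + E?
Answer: 44/3 ≈ 14.667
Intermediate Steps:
v(E) = 2*E
M(Q) = -11 (M(Q) = -2 + (3*(-4) + 3) = -2 + (-12 + 3) = -2 - 9 = -11)
X = -4/3 (X = (2*(-2))/3 = -4*⅓ = -4/3 ≈ -1.3333)
X*M(w) = -4/3*(-11) = 44/3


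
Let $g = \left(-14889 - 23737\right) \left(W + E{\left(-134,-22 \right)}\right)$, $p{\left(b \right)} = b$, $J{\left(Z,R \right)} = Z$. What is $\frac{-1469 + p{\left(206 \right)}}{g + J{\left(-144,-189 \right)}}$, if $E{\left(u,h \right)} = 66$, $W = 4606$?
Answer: $\frac{1263}{180460816} \approx 6.9988 \cdot 10^{-6}$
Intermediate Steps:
$g = -180460672$ ($g = \left(-14889 - 23737\right) \left(4606 + 66\right) = \left(-38626\right) 4672 = -180460672$)
$\frac{-1469 + p{\left(206 \right)}}{g + J{\left(-144,-189 \right)}} = \frac{-1469 + 206}{-180460672 - 144} = - \frac{1263}{-180460816} = \left(-1263\right) \left(- \frac{1}{180460816}\right) = \frac{1263}{180460816}$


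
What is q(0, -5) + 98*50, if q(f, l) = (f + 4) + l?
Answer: 4899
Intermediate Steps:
q(f, l) = 4 + f + l (q(f, l) = (4 + f) + l = 4 + f + l)
q(0, -5) + 98*50 = (4 + 0 - 5) + 98*50 = -1 + 4900 = 4899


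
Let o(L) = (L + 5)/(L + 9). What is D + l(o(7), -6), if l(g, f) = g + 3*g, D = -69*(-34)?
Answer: 2349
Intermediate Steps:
o(L) = (5 + L)/(9 + L)
D = 2346
l(g, f) = 4*g
D + l(o(7), -6) = 2346 + 4*((5 + 7)/(9 + 7)) = 2346 + 4*(12/16) = 2346 + 4*((1/16)*12) = 2346 + 4*(¾) = 2346 + 3 = 2349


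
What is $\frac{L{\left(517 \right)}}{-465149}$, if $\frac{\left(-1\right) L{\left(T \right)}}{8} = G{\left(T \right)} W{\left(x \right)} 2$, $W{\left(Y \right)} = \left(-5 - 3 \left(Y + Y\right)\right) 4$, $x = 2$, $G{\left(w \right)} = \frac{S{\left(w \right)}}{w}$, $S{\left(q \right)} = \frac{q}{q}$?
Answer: $- \frac{1088}{240482033} \approx -4.5242 \cdot 10^{-6}$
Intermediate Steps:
$S{\left(q \right)} = 1$
$G{\left(w \right)} = \frac{1}{w}$ ($G{\left(w \right)} = 1 \frac{1}{w} = \frac{1}{w}$)
$W{\left(Y \right)} = -20 - 24 Y$ ($W{\left(Y \right)} = \left(-5 - 3 \cdot 2 Y\right) 4 = \left(-5 - 6 Y\right) 4 = -20 - 24 Y$)
$L{\left(T \right)} = \frac{1088}{T}$ ($L{\left(T \right)} = - 8 \frac{-20 - 48}{T} 2 = - 8 \frac{1}{T} \left(-68\right) 2 = - 8 - \frac{68}{T} 2 = - 8 \left(- \frac{136}{T}\right) = \frac{1088}{T}$)
$\frac{L{\left(517 \right)}}{-465149} = \frac{1088 \cdot \frac{1}{517}}{-465149} = 1088 \cdot \frac{1}{517} \left(- \frac{1}{465149}\right) = \frac{1088}{517} \left(- \frac{1}{465149}\right) = - \frac{1088}{240482033}$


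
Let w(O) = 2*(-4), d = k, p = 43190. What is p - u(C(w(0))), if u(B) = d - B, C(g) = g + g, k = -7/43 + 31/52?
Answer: 96536095/2236 ≈ 43174.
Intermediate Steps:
k = 969/2236 (k = -7*1/43 + 31*(1/52) = -7/43 + 31/52 = 969/2236 ≈ 0.43336)
d = 969/2236 ≈ 0.43336
w(O) = -8
C(g) = 2*g
u(B) = 969/2236 - B
p - u(C(w(0))) = 43190 - (969/2236 - 2*(-8)) = 43190 - (969/2236 - 1*(-16)) = 43190 - (969/2236 + 16) = 43190 - 1*36745/2236 = 43190 - 36745/2236 = 96536095/2236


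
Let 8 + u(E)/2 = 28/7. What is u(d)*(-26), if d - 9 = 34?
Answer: 208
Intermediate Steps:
d = 43 (d = 9 + 34 = 43)
u(E) = -8 (u(E) = -16 + 2*(28/7) = -16 + 2*(28*(⅐)) = -16 + 2*4 = -16 + 8 = -8)
u(d)*(-26) = -8*(-26) = 208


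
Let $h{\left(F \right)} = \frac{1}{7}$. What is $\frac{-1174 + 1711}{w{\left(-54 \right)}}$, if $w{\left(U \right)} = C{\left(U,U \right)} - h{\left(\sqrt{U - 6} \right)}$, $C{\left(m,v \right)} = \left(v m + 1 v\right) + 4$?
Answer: $\frac{1253}{6687} \approx 0.18738$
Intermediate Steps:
$C{\left(m,v \right)} = 4 + v + m v$ ($C{\left(m,v \right)} = \left(m v + v\right) + 4 = \left(v + m v\right) + 4 = 4 + v + m v$)
$h{\left(F \right)} = \frac{1}{7}$
$w{\left(U \right)} = \frac{27}{7} + U + U^{2}$ ($w{\left(U \right)} = \left(4 + U + U U\right) - \frac{1}{7} = \left(4 + U + U^{2}\right) - \frac{1}{7} = \frac{27}{7} + U + U^{2}$)
$\frac{-1174 + 1711}{w{\left(-54 \right)}} = \frac{-1174 + 1711}{\frac{27}{7} - 54 + \left(-54\right)^{2}} = \frac{537}{\frac{27}{7} - 54 + 2916} = \frac{537}{\frac{20061}{7}} = 537 \cdot \frac{7}{20061} = \frac{1253}{6687}$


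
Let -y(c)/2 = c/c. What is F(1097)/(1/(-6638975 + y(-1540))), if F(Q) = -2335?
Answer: 15502011295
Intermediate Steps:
y(c) = -2 (y(c) = -2*c/c = -2*1 = -2)
F(1097)/(1/(-6638975 + y(-1540))) = -2335/(1/(-6638975 - 2)) = -2335/(1/(-6638977)) = -2335/(-1/6638977) = -2335*(-6638977) = 15502011295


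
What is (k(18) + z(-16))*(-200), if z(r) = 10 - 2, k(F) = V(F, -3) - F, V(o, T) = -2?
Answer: 2400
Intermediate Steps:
k(F) = -2 - F
z(r) = 8
(k(18) + z(-16))*(-200) = ((-2 - 1*18) + 8)*(-200) = ((-2 - 18) + 8)*(-200) = (-20 + 8)*(-200) = -12*(-200) = 2400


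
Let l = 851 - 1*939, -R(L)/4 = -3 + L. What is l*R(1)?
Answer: -704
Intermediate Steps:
R(L) = 12 - 4*L (R(L) = -4*(-3 + L) = 12 - 4*L)
l = -88 (l = 851 - 939 = -88)
l*R(1) = -88*(12 - 4*1) = -88*(12 - 4) = -88*8 = -704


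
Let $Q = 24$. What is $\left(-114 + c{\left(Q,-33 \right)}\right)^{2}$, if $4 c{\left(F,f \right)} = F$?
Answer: $11664$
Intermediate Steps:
$c{\left(F,f \right)} = \frac{F}{4}$
$\left(-114 + c{\left(Q,-33 \right)}\right)^{2} = \left(-114 + \frac{1}{4} \cdot 24\right)^{2} = \left(-114 + 6\right)^{2} = \left(-108\right)^{2} = 11664$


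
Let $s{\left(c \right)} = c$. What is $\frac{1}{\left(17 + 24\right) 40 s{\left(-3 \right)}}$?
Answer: $- \frac{1}{4920} \approx -0.00020325$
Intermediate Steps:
$\frac{1}{\left(17 + 24\right) 40 s{\left(-3 \right)}} = \frac{1}{\left(17 + 24\right) 40 \left(-3\right)} = \frac{1}{41 \cdot 40 \left(-3\right)} = \frac{1}{1640 \left(-3\right)} = \frac{1}{-4920} = - \frac{1}{4920}$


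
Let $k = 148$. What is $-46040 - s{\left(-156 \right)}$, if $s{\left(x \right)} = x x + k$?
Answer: $-70524$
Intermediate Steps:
$s{\left(x \right)} = 148 + x^{2}$ ($s{\left(x \right)} = x x + 148 = x^{2} + 148 = 148 + x^{2}$)
$-46040 - s{\left(-156 \right)} = -46040 - \left(148 + \left(-156\right)^{2}\right) = -46040 - \left(148 + 24336\right) = -46040 - 24484 = -70524$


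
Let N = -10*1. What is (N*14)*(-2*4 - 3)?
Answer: 1540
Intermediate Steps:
N = -10
(N*14)*(-2*4 - 3) = (-10*14)*(-2*4 - 3) = -140*(-8 - 3) = -140*(-11) = 1540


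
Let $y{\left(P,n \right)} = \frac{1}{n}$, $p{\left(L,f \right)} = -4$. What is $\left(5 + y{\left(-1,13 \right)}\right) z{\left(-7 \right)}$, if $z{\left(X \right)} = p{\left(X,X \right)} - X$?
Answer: $\frac{198}{13} \approx 15.231$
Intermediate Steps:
$z{\left(X \right)} = -4 - X$
$\left(5 + y{\left(-1,13 \right)}\right) z{\left(-7 \right)} = \left(5 + \frac{1}{13}\right) \left(-4 - -7\right) = \left(5 + \frac{1}{13}\right) \left(-4 + 7\right) = \frac{66}{13} \cdot 3 = \frac{198}{13}$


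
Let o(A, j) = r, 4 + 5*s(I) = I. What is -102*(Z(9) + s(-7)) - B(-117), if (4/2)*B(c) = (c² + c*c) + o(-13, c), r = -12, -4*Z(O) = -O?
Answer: -136881/10 ≈ -13688.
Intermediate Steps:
s(I) = -⅘ + I/5
Z(O) = O/4 (Z(O) = -(-1)*O/4 = O/4)
o(A, j) = -12
B(c) = -6 + c² (B(c) = ((c² + c*c) - 12)/2 = ((c² + c²) - 12)/2 = (2*c² - 12)/2 = (-12 + 2*c²)/2 = -6 + c²)
-102*(Z(9) + s(-7)) - B(-117) = -102*((¼)*9 + (-⅘ + (⅕)*(-7))) - (-6 + (-117)²) = -102*(9/4 + (-⅘ - 7/5)) - (-6 + 13689) = -102*(9/4 - 11/5) - 1*13683 = -102*1/20 - 13683 = -51/10 - 13683 = -136881/10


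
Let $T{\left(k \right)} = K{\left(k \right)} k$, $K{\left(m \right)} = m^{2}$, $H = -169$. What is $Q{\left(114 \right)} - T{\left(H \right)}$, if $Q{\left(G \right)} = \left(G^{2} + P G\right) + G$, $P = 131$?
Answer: $4854853$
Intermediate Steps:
$T{\left(k \right)} = k^{3}$ ($T{\left(k \right)} = k^{2} k = k^{3}$)
$Q{\left(G \right)} = G^{2} + 132 G$ ($Q{\left(G \right)} = \left(G^{2} + 131 G\right) + G = G^{2} + 132 G$)
$Q{\left(114 \right)} - T{\left(H \right)} = 114 \left(132 + 114\right) - \left(-169\right)^{3} = 114 \cdot 246 - -4826809 = 28044 + 4826809 = 4854853$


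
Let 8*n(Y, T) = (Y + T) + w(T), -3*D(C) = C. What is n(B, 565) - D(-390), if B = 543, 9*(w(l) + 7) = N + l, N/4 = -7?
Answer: 181/12 ≈ 15.083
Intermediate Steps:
N = -28 (N = 4*(-7) = -28)
D(C) = -C/3
w(l) = -91/9 + l/9 (w(l) = -7 + (-28 + l)/9 = -7 + (-28/9 + l/9) = -91/9 + l/9)
n(Y, T) = -91/72 + Y/8 + 5*T/36 (n(Y, T) = ((Y + T) + (-91/9 + T/9))/8 = ((T + Y) + (-91/9 + T/9))/8 = (-91/9 + Y + 10*T/9)/8 = -91/72 + Y/8 + 5*T/36)
n(B, 565) - D(-390) = (-91/72 + (⅛)*543 + (5/36)*565) - (-1)*(-390)/3 = (-91/72 + 543/8 + 2825/36) - 1*130 = 1741/12 - 130 = 181/12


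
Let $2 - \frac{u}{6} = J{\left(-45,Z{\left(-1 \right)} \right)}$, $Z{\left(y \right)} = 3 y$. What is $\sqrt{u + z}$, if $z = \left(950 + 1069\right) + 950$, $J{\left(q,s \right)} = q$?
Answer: $\sqrt{3251} \approx 57.018$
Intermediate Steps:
$z = 2969$ ($z = 2019 + 950 = 2969$)
$u = 282$ ($u = 12 - -270 = 12 + 270 = 282$)
$\sqrt{u + z} = \sqrt{282 + 2969} = \sqrt{3251}$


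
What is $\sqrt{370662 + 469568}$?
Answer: $\sqrt{840230} \approx 916.64$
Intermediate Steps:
$\sqrt{370662 + 469568} = \sqrt{840230}$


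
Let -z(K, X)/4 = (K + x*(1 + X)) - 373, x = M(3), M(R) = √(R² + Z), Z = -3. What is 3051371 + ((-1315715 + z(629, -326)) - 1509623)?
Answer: 225009 + 1300*√6 ≈ 2.2819e+5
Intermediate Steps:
M(R) = √(-3 + R²) (M(R) = √(R² - 3) = √(-3 + R²))
x = √6 (x = √(-3 + 3²) = √(-3 + 9) = √6 ≈ 2.4495)
z(K, X) = 1492 - 4*K - 4*√6*(1 + X) (z(K, X) = -4*((K + √6*(1 + X)) - 373) = -4*(-373 + K + √6*(1 + X)) = 1492 - 4*K - 4*√6*(1 + X))
3051371 + ((-1315715 + z(629, -326)) - 1509623) = 3051371 + ((-1315715 + (1492 - 4*629 - 4*√6 - 4*(-326)*√6)) - 1509623) = 3051371 + ((-1315715 + (1492 - 2516 - 4*√6 + 1304*√6)) - 1509623) = 3051371 + ((-1315715 + (-1024 + 1300*√6)) - 1509623) = 3051371 + ((-1316739 + 1300*√6) - 1509623) = 3051371 + (-2826362 + 1300*√6) = 225009 + 1300*√6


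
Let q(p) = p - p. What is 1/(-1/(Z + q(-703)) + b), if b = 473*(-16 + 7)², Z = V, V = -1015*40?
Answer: 40600/1555507801 ≈ 2.6101e-5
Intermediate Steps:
q(p) = 0
V = -40600
Z = -40600
b = 38313 (b = 473*(-9)² = 473*81 = 38313)
1/(-1/(Z + q(-703)) + b) = 1/(-1/(-40600 + 0) + 38313) = 1/(-1/(-40600) + 38313) = 1/(-1*(-1/40600) + 38313) = 1/(1/40600 + 38313) = 1/(1555507801/40600) = 40600/1555507801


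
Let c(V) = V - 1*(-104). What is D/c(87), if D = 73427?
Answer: 73427/191 ≈ 384.43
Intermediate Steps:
c(V) = 104 + V (c(V) = V + 104 = 104 + V)
D/c(87) = 73427/(104 + 87) = 73427/191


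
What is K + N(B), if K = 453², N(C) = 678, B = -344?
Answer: 205887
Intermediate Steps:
K = 205209
K + N(B) = 205209 + 678 = 205887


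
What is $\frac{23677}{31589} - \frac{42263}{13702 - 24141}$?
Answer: $\frac{121708470}{25365967} \approx 4.7981$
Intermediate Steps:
$\frac{23677}{31589} - \frac{42263}{13702 - 24141} = 23677 \cdot \frac{1}{31589} - \frac{42263}{13702 - 24141} = \frac{23677}{31589} - \frac{42263}{-10439} = \frac{23677}{31589} - - \frac{3251}{803} = \frac{23677}{31589} + \frac{3251}{803} = \frac{121708470}{25365967}$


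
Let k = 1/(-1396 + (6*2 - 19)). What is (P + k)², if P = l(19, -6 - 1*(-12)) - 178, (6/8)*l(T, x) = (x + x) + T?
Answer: 330893004289/17715681 ≈ 18678.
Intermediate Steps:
l(T, x) = 4*T/3 + 8*x/3 (l(T, x) = 4*((x + x) + T)/3 = 4*(2*x + T)/3 = 4*(T + 2*x)/3 = 4*T/3 + 8*x/3)
P = -410/3 (P = ((4/3)*19 + 8*(-6 - 1*(-12))/3) - 178 = (76/3 + 8*(-6 + 12)/3) - 178 = (76/3 + (8/3)*6) - 178 = (76/3 + 16) - 178 = 124/3 - 178 = -410/3 ≈ -136.67)
k = -1/1403 (k = 1/(-1396 + (12 - 19)) = 1/(-1396 - 7) = 1/(-1403) = -1/1403 ≈ -0.00071276)
(P + k)² = (-410/3 - 1/1403)² = (-575233/4209)² = 330893004289/17715681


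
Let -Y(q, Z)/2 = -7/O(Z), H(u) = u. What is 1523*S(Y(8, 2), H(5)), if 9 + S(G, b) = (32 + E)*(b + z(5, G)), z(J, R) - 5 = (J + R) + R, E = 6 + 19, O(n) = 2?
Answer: 2503812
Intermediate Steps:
Y(q, Z) = 7 (Y(q, Z) = -(-14)/2 = -2*(-7/2) = 7)
E = 25
z(J, R) = 5 + J + 2*R (z(J, R) = 5 + ((J + R) + R) = 5 + (J + 2*R) = 5 + J + 2*R)
S(G, b) = 561 + 57*b + 114*G (S(G, b) = -9 + (32 + 25)*(b + (5 + 5 + 2*G)) = -9 + 57*(b + (10 + 2*G)) = -9 + 57*(10 + b + 2*G) = -9 + (570 + 57*b + 114*G) = 561 + 57*b + 114*G)
1523*S(Y(8, 2), H(5)) = 1523*(561 + 57*5 + 114*7) = 1523*(561 + 285 + 798) = 1523*1644 = 2503812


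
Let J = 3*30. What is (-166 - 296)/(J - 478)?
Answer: 231/194 ≈ 1.1907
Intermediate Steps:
J = 90
(-166 - 296)/(J - 478) = (-166 - 296)/(90 - 478) = -462/(-388) = -462*(-1/388) = 231/194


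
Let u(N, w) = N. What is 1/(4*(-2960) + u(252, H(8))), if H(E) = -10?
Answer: -1/11588 ≈ -8.6296e-5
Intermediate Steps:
1/(4*(-2960) + u(252, H(8))) = 1/(4*(-2960) + 252) = 1/(-11840 + 252) = 1/(-11588) = -1/11588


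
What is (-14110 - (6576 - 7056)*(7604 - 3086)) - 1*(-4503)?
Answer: 2159033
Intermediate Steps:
(-14110 - (6576 - 7056)*(7604 - 3086)) - 1*(-4503) = (-14110 - (-480)*4518) + 4503 = (-14110 - 1*(-2168640)) + 4503 = (-14110 + 2168640) + 4503 = 2154530 + 4503 = 2159033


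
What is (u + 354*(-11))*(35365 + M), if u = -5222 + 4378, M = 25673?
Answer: -289198044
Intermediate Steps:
u = -844
(u + 354*(-11))*(35365 + M) = (-844 + 354*(-11))*(35365 + 25673) = (-844 - 3894)*61038 = -4738*61038 = -289198044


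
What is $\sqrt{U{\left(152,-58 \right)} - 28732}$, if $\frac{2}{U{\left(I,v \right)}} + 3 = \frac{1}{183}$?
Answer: $\frac{i \sqrt{2157133774}}{274} \approx 169.51 i$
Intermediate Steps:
$U{\left(I,v \right)} = - \frac{183}{274}$ ($U{\left(I,v \right)} = \frac{2}{-3 + \frac{1}{183}} = \frac{2}{- \frac{548}{183}} = 2 \left(- \frac{183}{548}\right) = - \frac{183}{274}$)
$\sqrt{U{\left(152,-58 \right)} - 28732} = \sqrt{- \frac{183}{274} - 28732} = \sqrt{- \frac{7872751}{274}} = \frac{i \sqrt{2157133774}}{274}$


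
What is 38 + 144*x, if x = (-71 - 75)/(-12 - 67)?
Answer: 24026/79 ≈ 304.13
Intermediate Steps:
x = 146/79 (x = -146/(-79) = -146*(-1/79) = 146/79 ≈ 1.8481)
38 + 144*x = 38 + 144*(146/79) = 38 + 21024/79 = 24026/79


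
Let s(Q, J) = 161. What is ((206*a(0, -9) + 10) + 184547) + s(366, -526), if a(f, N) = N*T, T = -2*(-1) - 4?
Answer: 188426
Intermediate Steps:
T = -2 (T = 2 - 4 = -2)
a(f, N) = -2*N (a(f, N) = N*(-2) = -2*N)
((206*a(0, -9) + 10) + 184547) + s(366, -526) = ((206*(-2*(-9)) + 10) + 184547) + 161 = ((206*18 + 10) + 184547) + 161 = ((3708 + 10) + 184547) + 161 = (3718 + 184547) + 161 = 188265 + 161 = 188426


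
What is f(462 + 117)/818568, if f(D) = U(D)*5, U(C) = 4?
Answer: 5/204642 ≈ 2.4433e-5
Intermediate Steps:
f(D) = 20 (f(D) = 4*5 = 20)
f(462 + 117)/818568 = 20/818568 = 20*(1/818568) = 5/204642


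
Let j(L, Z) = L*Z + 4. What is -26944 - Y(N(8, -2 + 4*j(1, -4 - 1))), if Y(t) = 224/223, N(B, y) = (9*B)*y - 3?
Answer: -6008736/223 ≈ -26945.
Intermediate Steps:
j(L, Z) = 4 + L*Z
N(B, y) = -3 + 9*B*y (N(B, y) = 9*B*y - 3 = -3 + 9*B*y)
Y(t) = 224/223 (Y(t) = 224*(1/223) = 224/223)
-26944 - Y(N(8, -2 + 4*j(1, -4 - 1))) = -26944 - 1*224/223 = -26944 - 224/223 = -6008736/223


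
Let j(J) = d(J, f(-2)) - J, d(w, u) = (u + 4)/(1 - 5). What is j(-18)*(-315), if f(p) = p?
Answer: -11025/2 ≈ -5512.5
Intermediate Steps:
d(w, u) = -1 - u/4 (d(w, u) = (4 + u)/(-4) = (4 + u)*(-¼) = -1 - u/4)
j(J) = -½ - J (j(J) = (-1 - ¼*(-2)) - J = (-1 + ½) - J = -½ - J)
j(-18)*(-315) = (-½ - 1*(-18))*(-315) = (-½ + 18)*(-315) = (35/2)*(-315) = -11025/2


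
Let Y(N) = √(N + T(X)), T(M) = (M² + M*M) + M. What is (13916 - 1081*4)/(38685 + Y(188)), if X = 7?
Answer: 92766630/374132233 - 2398*√293/374132233 ≈ 0.24784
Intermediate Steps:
T(M) = M + 2*M² (T(M) = (M² + M²) + M = 2*M² + M = M + 2*M²)
Y(N) = √(105 + N) (Y(N) = √(N + 7*(1 + 2*7)) = √(N + 7*(1 + 14)) = √(N + 7*15) = √(N + 105) = √(105 + N))
(13916 - 1081*4)/(38685 + Y(188)) = (13916 - 1081*4)/(38685 + √(105 + 188)) = (13916 - 4324)/(38685 + √293) = 9592/(38685 + √293)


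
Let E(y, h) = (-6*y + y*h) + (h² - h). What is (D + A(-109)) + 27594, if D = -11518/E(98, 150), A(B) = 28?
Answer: 503570923/18231 ≈ 27622.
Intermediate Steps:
E(y, h) = h² - h - 6*y + h*y (E(y, h) = (-6*y + h*y) + (h² - h) = h² - h - 6*y + h*y)
D = -5759/18231 (D = -11518/(150² - 1*150 - 6*98 + 150*98) = -11518/(22500 - 150 - 588 + 14700) = -11518/36462 = -11518*1/36462 = -5759/18231 ≈ -0.31589)
(D + A(-109)) + 27594 = (-5759/18231 + 28) + 27594 = 504709/18231 + 27594 = 503570923/18231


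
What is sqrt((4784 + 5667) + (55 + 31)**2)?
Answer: 3*sqrt(1983) ≈ 133.59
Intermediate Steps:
sqrt((4784 + 5667) + (55 + 31)**2) = sqrt(10451 + 86**2) = sqrt(10451 + 7396) = sqrt(17847) = 3*sqrt(1983)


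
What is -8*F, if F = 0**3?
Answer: 0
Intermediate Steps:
F = 0
-8*F = -8*0 = 0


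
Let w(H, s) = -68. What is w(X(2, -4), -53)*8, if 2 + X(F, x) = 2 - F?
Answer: -544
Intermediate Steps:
X(F, x) = -F (X(F, x) = -2 + (2 - F) = -F)
w(X(2, -4), -53)*8 = -68*8 = -544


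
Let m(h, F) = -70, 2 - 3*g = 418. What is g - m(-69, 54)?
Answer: -206/3 ≈ -68.667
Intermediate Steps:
g = -416/3 (g = 2/3 - 1/3*418 = 2/3 - 418/3 = -416/3 ≈ -138.67)
g - m(-69, 54) = -416/3 - 1*(-70) = -416/3 + 70 = -206/3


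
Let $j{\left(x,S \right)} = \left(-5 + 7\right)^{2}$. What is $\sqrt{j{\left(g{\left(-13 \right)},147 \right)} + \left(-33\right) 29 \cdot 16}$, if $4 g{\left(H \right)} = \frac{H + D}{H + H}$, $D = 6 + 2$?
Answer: $2 i \sqrt{3827} \approx 123.73 i$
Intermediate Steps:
$D = 8$
$g{\left(H \right)} = \frac{8 + H}{8 H}$ ($g{\left(H \right)} = \frac{\left(H + 8\right) \frac{1}{H + H}}{4} = \frac{\left(8 + H\right) \frac{1}{2 H}}{4} = \frac{\frac{1}{2} \frac{1}{H} \left(8 + H\right)}{4} = \frac{8 + H}{8 H}$)
$j{\left(x,S \right)} = 4$ ($j{\left(x,S \right)} = 2^{2} = 4$)
$\sqrt{j{\left(g{\left(-13 \right)},147 \right)} + \left(-33\right) 29 \cdot 16} = \sqrt{4 + \left(-33\right) 29 \cdot 16} = \sqrt{4 - 15312} = \sqrt{-15308} = 2 i \sqrt{3827}$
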